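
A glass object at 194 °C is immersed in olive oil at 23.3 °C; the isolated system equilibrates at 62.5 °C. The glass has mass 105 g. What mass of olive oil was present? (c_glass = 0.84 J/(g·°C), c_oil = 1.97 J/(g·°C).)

m ≈ 150 g

Heat lost by the glass = heat gained by the oil:
105×0.84×(194 − 62.5) = m×1.97×(62.5 − 23.3)
77.22 m = 11598  ⇒  m ≈ 150.2 g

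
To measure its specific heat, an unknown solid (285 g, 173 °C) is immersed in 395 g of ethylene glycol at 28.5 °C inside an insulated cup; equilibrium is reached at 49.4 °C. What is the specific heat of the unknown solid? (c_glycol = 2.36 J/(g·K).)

c ≈ 0.553 J/(g·K)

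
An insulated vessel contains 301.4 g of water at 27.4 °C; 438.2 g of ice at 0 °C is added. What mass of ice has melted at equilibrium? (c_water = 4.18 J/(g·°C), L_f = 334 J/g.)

Water can give up m c ΔT = 301.4×4.18×27.4 = 34520 J before reaching 0 °C.
To melt every bit of ice: 438.2×334 = 146359 J.
That's not enough to melt it all — equilibrium is at 0 °C with ice remaining.
Mass melted = 34520/334 ≈ 103.4 g.

m_melted ≈ 103 g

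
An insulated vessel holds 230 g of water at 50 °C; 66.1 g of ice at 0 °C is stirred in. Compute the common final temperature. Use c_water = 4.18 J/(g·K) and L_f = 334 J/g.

T_f ≈ 21.0 °C

Conservation of energy gives ΣQ = 0:
melt ice: 66.1·334 = 22077
  warm the meltwater: 276.3 T
  water cools: 230·4.18·(T − 50) = 961.4(T − 50)
1237.7 T = 48070 − 22077 = 25993
T ≈ 21.00 °C. Since T > 0 °C, the all-ice-melts assumption holds.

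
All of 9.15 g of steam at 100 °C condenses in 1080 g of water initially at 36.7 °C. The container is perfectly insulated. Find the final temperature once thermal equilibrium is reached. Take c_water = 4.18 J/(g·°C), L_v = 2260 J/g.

T_f ≈ 41.8 °C

Sum of m c ΔT and latent-heat terms is zero:
latent heat released on condensation: 9.15·2260 = 20679; condensed water 100 °C→T: 38.25(T − 100); water warms: 1080·4.18·(T − 36.7) = 4514.4(T − 36.7)
4552.6 T = 20679 + 3824.7 + 165678 = 190182
T ≈ 41.77 °C (< 100 °C, so full condensation is consistent).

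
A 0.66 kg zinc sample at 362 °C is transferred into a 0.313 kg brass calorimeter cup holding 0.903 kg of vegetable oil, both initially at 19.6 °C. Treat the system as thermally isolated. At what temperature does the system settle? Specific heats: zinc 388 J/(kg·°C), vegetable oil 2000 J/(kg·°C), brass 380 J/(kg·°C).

Heat gained plus heat lost sum to zero:
0.66*388*(T − 362) + 0.903*2000*(T − 19.6) + 0.313*380*(T − 19.6) = 0
256.08(T − 362) + 1806(T − 19.6) + 118.94(T − 19.6) = 0
2181 T = 130430
T = 130430 / 2181 = 59.8 °C

T_f ≈ 59.8 °C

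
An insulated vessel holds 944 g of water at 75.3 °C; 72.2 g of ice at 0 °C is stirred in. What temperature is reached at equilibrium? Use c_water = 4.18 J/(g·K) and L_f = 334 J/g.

Taking heat into each body as positive, Σ m c ΔT = 0:
fusion: m_ice L_f = 72.2×334 = 24115; meltwater 0→T: 72.2×4.18×T = 301.8 T; water cools: 944×4.18×(T − 75.3) = 3945.9(T − 75.3)
4247.7 T = 297128 − 24115 = 273013
T ≈ 64.27 °C (positive, so assuming full melt was valid).

T_f ≈ 64.3 °C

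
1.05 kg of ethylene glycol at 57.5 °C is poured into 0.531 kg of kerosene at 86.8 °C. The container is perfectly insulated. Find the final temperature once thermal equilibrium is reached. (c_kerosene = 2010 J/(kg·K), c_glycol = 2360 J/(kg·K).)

|Q_kerosene| = |Q_glycol|:
0.531×2010×(86.8 − T) = 1.05×2360×(T − 57.5)
1067.3(86.8 − T) = 2478(T − 57.5)
3545.3 T = 235128  ⇒  T ≈ 66.32 °C

T_f ≈ 66.3 °C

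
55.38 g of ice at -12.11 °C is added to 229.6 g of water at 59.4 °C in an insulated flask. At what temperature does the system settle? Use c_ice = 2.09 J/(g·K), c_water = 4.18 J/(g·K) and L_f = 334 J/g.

T_f ≈ 31.2 °C

Sum of m c ΔT and latent-heat terms is zero:
ice -12.11→0 °C: 55.38×2.09×12.11 = 1401.7; fusion: m_ice L_f = 55.38×334 = 18497; meltwater 0→T: 55.38×4.18×T = 231.49 T; water cools: 229.6×4.18×(T − 59.4) = 959.73(T − 59.4)
1191.2 T = 57008 − 19899 = 37109
T ≈ 31.15 °C (positive, so assuming full melt was valid).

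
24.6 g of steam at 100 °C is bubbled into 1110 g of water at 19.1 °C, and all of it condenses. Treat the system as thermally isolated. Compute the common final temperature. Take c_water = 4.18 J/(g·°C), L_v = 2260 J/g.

Heat gained plus heat lost sum to zero:
latent heat released on condensation: 24.6×2260 = 55596; condensate cools 100→T: 24.6×4.18×(T − 100) = 102.83(T − 100); original water: 4639.8(T − 19.1)
4742.6 T = 55596 + 10283 + 88620 = 154499
T ≈ 32.58 °C — below 100 °C, confirming all the steam condensed.

T_f ≈ 32.6 °C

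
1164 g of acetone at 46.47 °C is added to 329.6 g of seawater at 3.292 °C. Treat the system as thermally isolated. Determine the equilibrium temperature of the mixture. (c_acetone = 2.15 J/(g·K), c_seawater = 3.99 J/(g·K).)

Heat lost by the acetone equals heat gained by the seawater:
1164*2.15*(46.47 − T) = 329.6*3.99*(T − 3.292)
2502.6(46.47 − T) = 1315.1(T − 3.292)
3817.7 T = 120625  ⇒  T ≈ 31.60 °C

T_f ≈ 31.6 °C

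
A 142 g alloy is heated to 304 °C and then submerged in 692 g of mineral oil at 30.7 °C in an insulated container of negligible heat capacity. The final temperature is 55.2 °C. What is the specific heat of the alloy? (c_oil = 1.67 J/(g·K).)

c ≈ 0.801 J/(g·K)

Setting the total heat transfer to zero:
142·c·(55.2 − 304) + 692·1.67·(55.2 − 30.7) = 0
-35330 c = -28313
c = -28313/-35330 ≈ 0.8014 J/(g·K)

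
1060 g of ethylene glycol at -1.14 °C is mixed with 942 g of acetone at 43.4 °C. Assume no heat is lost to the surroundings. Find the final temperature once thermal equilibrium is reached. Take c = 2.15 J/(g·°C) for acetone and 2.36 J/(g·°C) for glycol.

Taking heat into each body as positive, Σ m c ΔT = 0:
942·2.15·(T − 43.4) + 1060·2.36·(T − (-1.14)) = 0
2025.3(T − 43.4) + 2501.6(T − (-1.14)) = 0
4526.9 T = 85046
T = 85046/4526.9 ≈ 18.79 °C

T_f ≈ 18.8 °C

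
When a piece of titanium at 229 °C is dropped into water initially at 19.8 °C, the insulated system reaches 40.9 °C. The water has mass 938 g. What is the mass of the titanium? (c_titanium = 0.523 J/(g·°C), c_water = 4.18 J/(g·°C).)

Taking heat into each body as positive, Σ m c ΔT = 0:
m×0.523×(40.9 − 229) + 938×4.18×(40.9 − 19.8) = 0
-98.38 m = -82730
m = -82730/-98.38 ≈ 841 g

m ≈ 841 g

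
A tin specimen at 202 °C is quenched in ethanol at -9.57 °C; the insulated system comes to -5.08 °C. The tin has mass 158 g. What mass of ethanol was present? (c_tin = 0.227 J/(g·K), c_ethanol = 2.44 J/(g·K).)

m ≈ 678 g

Heat lost by the tin = heat gained by the ethanol:
158·0.227·(202 − -5.08) = m·2.44·(-5.08 − (-9.57))
10.96 m = 7427.1  ⇒  m ≈ 677.9 g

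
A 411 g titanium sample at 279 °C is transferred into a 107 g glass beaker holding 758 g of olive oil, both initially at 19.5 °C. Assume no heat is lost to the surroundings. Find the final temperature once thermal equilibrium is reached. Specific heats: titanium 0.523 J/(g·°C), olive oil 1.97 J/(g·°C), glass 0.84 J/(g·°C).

Energy conservation, ΣQ = 0:
411*0.523*(T − 279) + 758*1.97*(T − 19.5) + 107*0.84*(T − 19.5) = 0
214.95(T − 279) + 1493.3(T − 19.5) + 89.88(T − 19.5) = 0
1798.1 T = 90843
T = 90843 / 1798.1 = 50.5 °C

T_f ≈ 50.5 °C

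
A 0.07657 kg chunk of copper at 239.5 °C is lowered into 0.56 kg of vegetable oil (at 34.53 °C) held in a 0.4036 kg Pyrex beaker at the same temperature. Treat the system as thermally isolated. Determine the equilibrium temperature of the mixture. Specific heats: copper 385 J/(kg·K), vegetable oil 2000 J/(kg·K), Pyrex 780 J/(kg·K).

With ΣQ=0 the equilibrium temperature is the m·c-weighted mean:
T_f = (29.48×239.5 + 1120×34.53 + 314.81×34.53) / (29.48 + 1120 + 314.81)
    = 56604 / 1464.3 ≈ 38.66 °C

T_f ≈ 38.7 °C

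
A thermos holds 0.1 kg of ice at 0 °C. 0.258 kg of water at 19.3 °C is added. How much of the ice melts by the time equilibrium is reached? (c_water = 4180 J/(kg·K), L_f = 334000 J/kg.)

m_melted ≈ 0.0623 kg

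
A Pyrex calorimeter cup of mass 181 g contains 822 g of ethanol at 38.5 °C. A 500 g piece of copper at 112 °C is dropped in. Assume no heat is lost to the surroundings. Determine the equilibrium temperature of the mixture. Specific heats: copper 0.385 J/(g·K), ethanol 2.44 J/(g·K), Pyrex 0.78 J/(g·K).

T_f ≈ 44.5 °C

Setting the total heat transfer to zero:
500·0.385·(T − 112) + 822·2.44·(T − 38.5) + 181·0.78·(T − 38.5) = 0
(192.5 + 2005.7 + 141.18) T = 192.5·112 + 2005.7·38.5 + 141.18·38.5
T ≈ 44.55 °C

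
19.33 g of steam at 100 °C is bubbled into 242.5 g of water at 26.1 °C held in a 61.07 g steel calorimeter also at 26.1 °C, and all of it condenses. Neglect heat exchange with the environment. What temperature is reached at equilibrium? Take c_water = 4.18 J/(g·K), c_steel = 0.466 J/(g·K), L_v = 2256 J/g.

T_f ≈ 70.3 °C

Heat gained plus heat lost sum to zero:
latent heat released on condensation: 19.33×2256 = 43608; condensed water 100 °C→T: 80.8(T − 100); water warms: 242.5×4.18×(T − 26.1) = 1013.6(T − 26.1); cup: 28.46(T − 26.1)
1122.9 T = 43608 + 8079.9 + 27199 = 78887
T ≈ 70.25 °C (< 100 °C, so full condensation is consistent).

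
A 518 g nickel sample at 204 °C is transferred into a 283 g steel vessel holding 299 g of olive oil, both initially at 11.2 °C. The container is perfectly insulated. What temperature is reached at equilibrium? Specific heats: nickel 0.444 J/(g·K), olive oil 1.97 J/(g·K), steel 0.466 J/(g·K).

Heat gained plus heat lost sum to zero:
518·0.444·(T − 204) + 299·1.97·(T − 11.2) + 283·0.466·(T − 11.2) = 0
229.99(T − 204) + 589.03(T − 11.2) + 131.88(T − 11.2) = 0
(229.99 + 589.03 + 131.88) T = 229.99·204 + 589.03·11.2 + 131.88·11.2
T = 54993 / 950.9 = 57.8 °C

T_f ≈ 57.8 °C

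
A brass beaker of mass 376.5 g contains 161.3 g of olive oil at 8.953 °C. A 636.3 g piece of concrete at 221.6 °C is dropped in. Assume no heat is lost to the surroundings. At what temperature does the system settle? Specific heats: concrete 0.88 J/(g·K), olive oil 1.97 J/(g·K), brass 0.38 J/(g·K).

T_f ≈ 125.6 °C

With ΣQ=0 the equilibrium temperature is the m·c-weighted mean:
T_f = (559.94×221.6 + 317.76×8.953 + 143.07×8.953) / (559.94 + 317.76 + 143.07)
    = 128209 / 1020.8 ≈ 125.60 °C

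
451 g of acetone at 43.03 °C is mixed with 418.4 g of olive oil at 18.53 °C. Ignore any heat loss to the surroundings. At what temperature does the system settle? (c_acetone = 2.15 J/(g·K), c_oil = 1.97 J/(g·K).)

T_f ≈ 31.8 °C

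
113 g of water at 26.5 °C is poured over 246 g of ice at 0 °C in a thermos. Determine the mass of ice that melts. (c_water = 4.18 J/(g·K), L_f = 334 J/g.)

Cooling the water to 0 °C releases 113×4.18×26.5 = 12517 J.
To melt every bit of ice: 246×334 = 82164 J.
That's not enough to melt it all — equilibrium is at 0 °C with ice remaining.
m_melted×334 = 12517  ⇒  m_melted ≈ 37.48 g.

m_melted ≈ 37.5 g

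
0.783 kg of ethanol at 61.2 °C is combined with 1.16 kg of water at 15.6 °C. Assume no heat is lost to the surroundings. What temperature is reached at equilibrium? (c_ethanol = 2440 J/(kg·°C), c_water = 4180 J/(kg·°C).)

T_f ≈ 28.5 °C

Let T be the final temperature. ΣQ_i = 0:
0.783*2440*(T − 61.2) + 1.16*4180*(T − 15.6) = 0
6759.3 T = 192565
T ≈ 28.49 °C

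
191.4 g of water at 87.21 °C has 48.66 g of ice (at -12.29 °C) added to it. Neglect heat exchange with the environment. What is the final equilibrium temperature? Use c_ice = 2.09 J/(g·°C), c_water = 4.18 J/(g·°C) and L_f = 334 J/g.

T_f ≈ 52.1 °C

Setting the total heat transfer to zero:
ice -12.29→0 °C: 48.66×2.09×12.29 = 1249.9
  latent heat to melt: 48.66×334 = 16252
  warm the meltwater: 203.4 T
  water: 800.05(T − 87.21)
1003.5 T = 69773 − 17502 = 52270
T ≈ 52.09 °C (positive, so assuming full melt was valid).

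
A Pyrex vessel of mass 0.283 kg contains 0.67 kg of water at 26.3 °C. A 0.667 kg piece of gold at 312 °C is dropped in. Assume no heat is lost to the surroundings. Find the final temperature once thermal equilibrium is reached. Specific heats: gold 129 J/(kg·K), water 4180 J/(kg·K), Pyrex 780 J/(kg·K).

T_f ≈ 34.2 °C

T_f is the heat-capacity-weighted average of the initial temperatures:
T_f = (86.04×312 + 2800.6×26.3 + 220.74×26.3) / (86.04 + 2800.6 + 220.74)
    = 106307 / 3107.4 ≈ 34.21 °C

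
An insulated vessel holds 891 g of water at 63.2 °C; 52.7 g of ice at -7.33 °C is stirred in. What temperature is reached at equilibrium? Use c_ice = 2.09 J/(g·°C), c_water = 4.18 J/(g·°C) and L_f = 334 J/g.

T_f ≈ 55.0 °C

Heat gained plus heat lost sum to zero:
warm ice to 0 °C: 52.7·2.09·(0 − (-7.33)) = 807.35
  latent heat to melt: 52.7·334 = 17602
  meltwater 0→T: 52.7·4.18·T = 220.29 T
  water: 3724.4(T − 63.2)
3944.7 T = 235381 − 18409 = 216972
T ≈ 55.00 °C. Since T > 0 °C, the all-ice-melts assumption holds.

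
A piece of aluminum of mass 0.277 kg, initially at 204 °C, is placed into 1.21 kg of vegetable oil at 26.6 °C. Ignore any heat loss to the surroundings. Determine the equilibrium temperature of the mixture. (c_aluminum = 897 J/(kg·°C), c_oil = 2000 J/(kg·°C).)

T_f ≈ 43.1 °C

T_f is the heat-capacity-weighted average of the initial temperatures:
T_f = (248.47·204 + 2420·26.6) / (248.47 + 2420)
    = 115060 / 2668.5 ≈ 43.12 °C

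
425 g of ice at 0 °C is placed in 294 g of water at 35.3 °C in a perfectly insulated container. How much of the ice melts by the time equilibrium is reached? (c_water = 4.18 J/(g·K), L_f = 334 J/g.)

Water can give up m c ΔT = 294·4.18·35.3 = 43381 J before reaching 0 °C.
Fully melting the ice requires m_ice L_f = 425·334 = 141950 J.
That's not enough to melt it all — equilibrium is at 0 °C with ice remaining.
m_melt = 43381 / L_f = 129.9 g.

m_melted ≈ 130 g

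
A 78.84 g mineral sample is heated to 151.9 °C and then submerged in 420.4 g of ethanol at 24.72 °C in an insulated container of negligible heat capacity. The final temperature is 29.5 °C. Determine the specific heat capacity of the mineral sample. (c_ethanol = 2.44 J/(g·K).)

c ≈ 0.508 J/(g·K)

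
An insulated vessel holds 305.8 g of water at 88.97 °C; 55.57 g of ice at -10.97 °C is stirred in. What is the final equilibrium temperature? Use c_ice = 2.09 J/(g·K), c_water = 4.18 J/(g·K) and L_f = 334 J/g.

T_f ≈ 62.2 °C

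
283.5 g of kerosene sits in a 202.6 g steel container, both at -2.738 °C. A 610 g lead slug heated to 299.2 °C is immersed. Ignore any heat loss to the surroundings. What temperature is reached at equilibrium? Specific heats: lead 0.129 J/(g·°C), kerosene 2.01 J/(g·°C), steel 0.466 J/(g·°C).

T_f ≈ 29.2 °C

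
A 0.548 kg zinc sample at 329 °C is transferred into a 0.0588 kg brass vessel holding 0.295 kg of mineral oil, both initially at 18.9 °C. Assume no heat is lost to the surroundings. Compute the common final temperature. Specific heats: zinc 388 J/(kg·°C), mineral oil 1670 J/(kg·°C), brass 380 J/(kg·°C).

T_f ≈ 109.5 °C

Net heat exchanged in the isolated system is zero:
0.548*388*(T − 329) + 0.295*1670*(T − 18.9) + 0.0588*380*(T − 18.9) = 0
727.62 T = 79687
T ≈ 109.52 °C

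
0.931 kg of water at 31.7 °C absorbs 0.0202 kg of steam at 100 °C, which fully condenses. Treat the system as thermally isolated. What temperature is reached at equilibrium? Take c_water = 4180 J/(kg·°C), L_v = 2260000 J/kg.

Energy balance with sensible and latent terms:
latent heat released on condensation: 0.0202×2260000 = 45652; condensate cools 100→T: 0.0202×4180×(T − 100) = 84.44(T − 100); original water: 3891.6(T − 31.7)
3976 T = 45652 + 8443.6 + 123363 = 177459
T ≈ 44.63 °C (< 100 °C, so full condensation is consistent).

T_f ≈ 44.6 °C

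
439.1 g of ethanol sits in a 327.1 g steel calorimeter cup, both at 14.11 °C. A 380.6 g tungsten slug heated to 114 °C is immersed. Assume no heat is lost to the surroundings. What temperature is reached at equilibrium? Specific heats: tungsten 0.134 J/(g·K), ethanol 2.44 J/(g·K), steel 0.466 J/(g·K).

T_f = Σ m_i c_i T_i / Σ m_i c_i:
T_f = (51×114 + 1071.4×14.11 + 152.43×14.11) / (51 + 1071.4 + 152.43)
    = 23082 / 1274.8 ≈ 18.11 °C

T_f ≈ 18.1 °C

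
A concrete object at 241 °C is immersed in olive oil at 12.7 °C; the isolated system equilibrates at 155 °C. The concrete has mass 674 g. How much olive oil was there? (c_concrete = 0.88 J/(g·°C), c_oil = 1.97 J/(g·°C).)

Conservation of energy gives ΣQ = 0:
674×0.88×(155 − 241) + m×1.97×(155 − 12.7) = 0
280.33 m = 51008
m = 51008/280.33 ≈ 182 g

m ≈ 182 g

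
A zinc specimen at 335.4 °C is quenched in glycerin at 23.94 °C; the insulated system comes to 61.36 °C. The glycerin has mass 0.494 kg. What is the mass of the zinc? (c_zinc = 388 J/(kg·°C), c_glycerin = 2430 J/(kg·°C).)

|Q_zinc| = |Q_glycerin|:
m·388·(335.4 − 61.36) = 0.494·2430·(61.36 − 23.94)
106328 m = 44920  ⇒  m ≈ 0.4225 kg

m ≈ 0.422 kg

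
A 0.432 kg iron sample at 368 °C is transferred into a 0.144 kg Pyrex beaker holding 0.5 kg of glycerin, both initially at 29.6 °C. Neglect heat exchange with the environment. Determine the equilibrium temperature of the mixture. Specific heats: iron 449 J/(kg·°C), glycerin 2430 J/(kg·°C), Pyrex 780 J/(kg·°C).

T_f ≈ 72.7 °C

Conservation of energy gives ΣQ = 0:
0.432·449·(T − 368) + 0.5·2430·(T − 29.6) + 0.144·780·(T − 29.6) = 0
193.97(T − 368) + 1215(T − 29.6) + 112.32(T − 29.6) = 0
1521.3 T = 110669
T = 110669 / 1521.3 = 72.7 °C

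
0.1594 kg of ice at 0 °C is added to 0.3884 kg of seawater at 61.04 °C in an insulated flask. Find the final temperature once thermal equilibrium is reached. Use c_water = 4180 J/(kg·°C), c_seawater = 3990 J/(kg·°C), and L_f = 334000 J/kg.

T_f ≈ 18.7 °C

Let T be the final temperature. ΣQ_i = 0:
fusion: m_ice L_f = 0.1594×334000 = 53240; warm the meltwater: 666.29 T; seawater: 1549.7(T − 61.04)
2216 T = 94595 − 53240 = 41355
T ≈ 18.66 °C (positive, so assuming full melt was valid).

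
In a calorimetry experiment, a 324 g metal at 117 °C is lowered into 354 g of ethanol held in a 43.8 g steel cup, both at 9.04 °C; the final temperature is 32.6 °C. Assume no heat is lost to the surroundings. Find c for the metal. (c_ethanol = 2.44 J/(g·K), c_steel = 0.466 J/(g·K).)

Setting the total heat transfer to zero:
324×c×(32.6 − 117) + 354×2.44×(32.6 − 9.04) + 43.8×0.466×(32.6 − 9.04) = 0
-27346 c = -20831
c = -20831/-27346 ≈ 0.7618 J/(g·K)

c ≈ 0.762 J/(g·K)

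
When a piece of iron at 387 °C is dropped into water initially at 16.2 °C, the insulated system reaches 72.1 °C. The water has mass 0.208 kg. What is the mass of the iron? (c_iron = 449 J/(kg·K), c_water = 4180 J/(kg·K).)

m ≈ 0.344 kg

Heat lost by the iron = heat gained by the water:
m·449·(387 − 72.1) = 0.208·4180·(72.1 − 16.2)
141390 m = 48602  ⇒  m ≈ 0.3437 kg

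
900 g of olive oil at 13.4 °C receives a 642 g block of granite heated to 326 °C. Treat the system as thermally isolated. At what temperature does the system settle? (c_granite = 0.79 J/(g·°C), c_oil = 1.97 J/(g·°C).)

T_f ≈ 82.9 °C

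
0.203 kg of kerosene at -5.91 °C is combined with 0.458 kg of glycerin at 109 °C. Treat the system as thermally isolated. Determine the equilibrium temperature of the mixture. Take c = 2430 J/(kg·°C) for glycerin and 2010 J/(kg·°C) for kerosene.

Set heat shed by the hot body equal to heat absorbed by the cold body:
0.458×2430×(109 − T) = 0.203×2010×(T − (-5.91))
1112.9(109 − T) = 408.03(T − (-5.91))
1521 T = 118899  ⇒  T ≈ 78.17 °C

T_f ≈ 78.2 °C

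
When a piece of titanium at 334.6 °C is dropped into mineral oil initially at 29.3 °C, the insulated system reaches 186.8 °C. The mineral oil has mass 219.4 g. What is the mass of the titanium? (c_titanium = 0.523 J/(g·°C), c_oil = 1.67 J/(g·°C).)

m ≈ 747 g

Heat lost by the titanium = heat gained by the oil:
m×0.523×(334.6 − 186.8) = 219.4×1.67×(186.8 − 29.3)
77.3 m = 57708  ⇒  m ≈ 746.5 g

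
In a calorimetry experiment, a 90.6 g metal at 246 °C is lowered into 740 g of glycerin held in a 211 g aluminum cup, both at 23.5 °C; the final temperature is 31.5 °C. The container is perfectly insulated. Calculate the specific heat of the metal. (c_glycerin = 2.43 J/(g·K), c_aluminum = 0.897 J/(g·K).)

c ≈ 0.818 J/(g·K)

Heat gained plus heat lost sum to zero:
90.6×c×(31.5 − 246) + 740×2.43×(31.5 − 23.5) + 211×0.897×(31.5 − 23.5) = 0
-19434 c = -15900
c = -15900/-19434 ≈ 0.8182 J/(g·K)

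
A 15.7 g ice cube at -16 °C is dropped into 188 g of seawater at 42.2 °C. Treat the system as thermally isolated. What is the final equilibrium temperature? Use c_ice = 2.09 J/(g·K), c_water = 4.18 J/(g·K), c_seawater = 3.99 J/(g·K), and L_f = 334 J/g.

Energy balance with sensible and latent terms:
ice -16→0 °C: 15.7·2.09·16 = 525.01; latent heat to melt: 15.7·334 = 5243.8; warm the meltwater: 65.63 T; seawater cools: 188·3.99·(T − 42.2) = 750.12(T − 42.2)
815.75 T = 31655 − 5768.8 = 25886
T ≈ 31.73 °C (positive, so assuming full melt was valid).

T_f ≈ 31.7 °C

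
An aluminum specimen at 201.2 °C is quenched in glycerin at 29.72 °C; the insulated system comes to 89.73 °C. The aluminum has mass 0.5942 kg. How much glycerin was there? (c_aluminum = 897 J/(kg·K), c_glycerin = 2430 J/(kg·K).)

m ≈ 0.407 kg

Energy conservation, ΣQ = 0:
0.5942·897·(89.73 − 201.2) + m·2430·(89.73 − 29.72) = 0
145824 m = 59413
m = 59413/145824 ≈ 0.4074 kg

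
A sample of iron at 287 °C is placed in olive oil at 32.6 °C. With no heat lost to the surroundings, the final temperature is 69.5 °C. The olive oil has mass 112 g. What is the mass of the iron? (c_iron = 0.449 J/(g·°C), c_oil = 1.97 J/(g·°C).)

|Q_iron| = |Q_oil|:
m×0.449×(287 − 69.5) = 112×1.97×(69.5 − 32.6)
97.66 m = 8141.6  ⇒  m ≈ 83.37 g

m ≈ 83.4 g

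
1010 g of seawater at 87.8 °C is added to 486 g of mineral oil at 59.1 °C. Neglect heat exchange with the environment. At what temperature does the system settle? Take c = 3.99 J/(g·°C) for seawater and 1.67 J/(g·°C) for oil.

T_f ≈ 83.0 °C

Taking heat into each body as positive, Σ m c ΔT = 0:
1010·3.99·(T − 87.8) + 486·1.67·(T − 59.1) = 0
(4029.9 + 811.62) T = 4029.9·87.8 + 811.62·59.1
T = 401792/4841.5 ≈ 82.99 °C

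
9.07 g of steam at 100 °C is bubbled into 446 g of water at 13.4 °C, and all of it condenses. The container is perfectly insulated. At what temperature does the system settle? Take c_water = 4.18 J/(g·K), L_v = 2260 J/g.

T_f ≈ 25.9 °C

Taking heat into each body as positive, Σ m c ΔT = 0:
condense steam: −9.07·2260 = −20498; condensed water 100 °C→T: 37.91(T − 100); water warms: 446·4.18·(T − 13.4) = 1864.3(T − 13.4)
1902.2 T = 20498 + 3791.3 + 24981 = 49271
T ≈ 25.90 °C, under the boiling point, so the assumption holds.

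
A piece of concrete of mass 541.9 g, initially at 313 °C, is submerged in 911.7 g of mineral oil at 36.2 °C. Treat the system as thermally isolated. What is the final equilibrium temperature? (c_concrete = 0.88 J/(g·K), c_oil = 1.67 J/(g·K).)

T_f ≈ 102.2 °C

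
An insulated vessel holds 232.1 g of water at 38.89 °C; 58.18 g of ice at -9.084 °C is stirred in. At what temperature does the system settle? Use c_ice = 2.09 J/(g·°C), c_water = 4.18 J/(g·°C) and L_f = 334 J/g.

T_f ≈ 14.2 °C

Net heat exchanged in the isolated system is zero:
warm ice to 0 °C: 58.18·2.09·(0 − (-9.084)) = 1104.6
  fusion: m_ice L_f = 58.18·334 = 19432
  meltwater 0→T: 58.18·4.18·T = 243.19 T
  water: 970.18(T − 38.89)
1213.4 T = 37730 − 20537 = 17194
T ≈ 14.17 °C — above 0 °C, consistent with complete melting.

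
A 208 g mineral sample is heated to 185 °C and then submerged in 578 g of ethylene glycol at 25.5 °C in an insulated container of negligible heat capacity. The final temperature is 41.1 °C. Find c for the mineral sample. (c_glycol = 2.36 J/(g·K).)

c ≈ 0.711 J/(g·K)

m_s c (T_s − T_f) = m_glycol c_glycol (T_f − T_0):
208·c·(185 − 41.1) = 578·2.36·(41.1 − 25.5)
29931 c = 21280  ⇒  c ≈ 0.711 J/(g·K)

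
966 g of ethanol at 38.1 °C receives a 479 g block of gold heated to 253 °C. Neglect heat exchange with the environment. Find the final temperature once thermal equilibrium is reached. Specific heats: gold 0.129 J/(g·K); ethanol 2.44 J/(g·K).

T_f ≈ 43.6 °C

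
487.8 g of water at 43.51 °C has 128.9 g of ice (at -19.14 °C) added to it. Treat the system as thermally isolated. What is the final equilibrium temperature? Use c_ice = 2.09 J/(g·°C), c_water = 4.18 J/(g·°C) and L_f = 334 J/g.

T_f ≈ 15.7 °C

Conservation of energy gives ΣQ = 0:
ice -19.14→0 °C: 128.9×2.09×19.14 = 5156.3; melt ice: 128.9×334 = 43053; warm the meltwater: 538.8 T; water: 2039(T − 43.51)
2577.8 T = 88717 − 48209 = 40508
T ≈ 15.71 °C — above 0 °C, consistent with complete melting.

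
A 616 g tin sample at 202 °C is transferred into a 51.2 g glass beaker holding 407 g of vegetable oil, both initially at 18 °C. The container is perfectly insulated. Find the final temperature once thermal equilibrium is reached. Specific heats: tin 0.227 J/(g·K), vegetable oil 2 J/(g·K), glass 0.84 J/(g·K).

T_f ≈ 43.8 °C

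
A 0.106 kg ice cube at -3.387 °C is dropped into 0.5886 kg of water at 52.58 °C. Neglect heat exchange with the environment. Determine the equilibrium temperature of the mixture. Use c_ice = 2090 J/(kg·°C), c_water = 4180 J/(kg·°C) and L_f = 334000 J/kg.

Let T be the final temperature. ΣQ_i = 0:
ice -3.387→0 °C: 0.106·2090·3.387 = 750.36; fusion: m_ice L_f = 0.106·334000 = 35404; meltwater 0→T: 0.106·4180·T = 443.08 T; water: 2460.3(T − 52.58)
2903.4 T = 129365 − 36154 = 93211
T ≈ 32.10 °C — above 0 °C, consistent with complete melting.

T_f ≈ 32.1 °C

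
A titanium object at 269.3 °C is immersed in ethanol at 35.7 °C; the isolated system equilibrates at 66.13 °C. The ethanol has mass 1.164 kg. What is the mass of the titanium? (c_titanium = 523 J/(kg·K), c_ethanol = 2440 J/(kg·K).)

Heat lost by the titanium = heat gained by the ethanol:
m·523·(269.3 − 66.13) = 1.164·2440·(66.13 − 35.7)
106258 m = 86426  ⇒  m ≈ 0.8134 kg

m ≈ 0.813 kg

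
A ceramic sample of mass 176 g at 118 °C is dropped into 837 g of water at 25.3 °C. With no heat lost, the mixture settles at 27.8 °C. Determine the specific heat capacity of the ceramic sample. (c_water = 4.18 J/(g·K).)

m_s c (T_s − T_f) = m_water c_water (T_f − T_0):
176·c·(118 − 27.8) = 837·4.18·(27.8 − 25.3)
15875 c = 8746.6  ⇒  c ≈ 0.551 J/(g·K)

c ≈ 0.551 J/(g·K)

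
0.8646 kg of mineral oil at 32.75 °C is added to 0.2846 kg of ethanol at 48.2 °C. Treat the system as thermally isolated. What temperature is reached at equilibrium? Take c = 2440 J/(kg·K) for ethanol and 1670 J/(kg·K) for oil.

T_f ≈ 37.8 °C

Let T be the final temperature. ΣQ_i = 0:
0.2846×2440×(T − 48.2) + 0.8646×1670×(T − 32.75) = 0
(694.42 + 1443.9) T = 694.42×48.2 + 1443.9×32.75
T = 80758 / 2138.3 = 37.8 °C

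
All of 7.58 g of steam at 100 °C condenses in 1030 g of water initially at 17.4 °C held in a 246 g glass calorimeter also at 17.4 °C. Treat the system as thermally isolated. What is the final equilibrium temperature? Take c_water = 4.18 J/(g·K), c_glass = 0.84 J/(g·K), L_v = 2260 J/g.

Energy conservation, ΣQ = 0:
condense steam: −7.58×2260 = −17131
  condensate cools 100→T: 7.58×4.18×(T − 100) = 31.68(T − 100)
  original water: 4305.4(T − 17.4)
  cup: 206.64(T − 17.4)
4543.7 T = 17131 + 3168.4 + 78509 = 98809
T ≈ 21.75 °C — below 100 °C, confirming all the steam condensed.

T_f ≈ 21.7 °C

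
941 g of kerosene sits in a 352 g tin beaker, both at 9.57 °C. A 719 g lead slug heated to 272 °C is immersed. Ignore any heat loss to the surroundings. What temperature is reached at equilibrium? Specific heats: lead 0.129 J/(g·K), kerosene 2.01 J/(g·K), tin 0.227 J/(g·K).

T_f ≈ 21.4 °C

Taking heat into each body as positive, Σ m c ΔT = 0:
719·0.129·(T − 272) + 941·2.01·(T − 9.57) + 352·0.227·(T − 9.57) = 0
2064.1 T = 44094
T = 44094/2064.1 ≈ 21.36 °C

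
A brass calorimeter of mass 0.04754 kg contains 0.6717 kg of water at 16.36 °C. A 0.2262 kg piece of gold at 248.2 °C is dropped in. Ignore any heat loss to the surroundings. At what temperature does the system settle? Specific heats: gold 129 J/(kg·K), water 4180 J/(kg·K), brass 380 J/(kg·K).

T_f ≈ 18.7 °C

Energy conservation, ΣQ = 0:
0.2262×129×(T − 248.2) + 0.6717×4180×(T − 16.36) + 0.04754×380×(T − 16.36) = 0
2855 T = 53472
T ≈ 18.73 °C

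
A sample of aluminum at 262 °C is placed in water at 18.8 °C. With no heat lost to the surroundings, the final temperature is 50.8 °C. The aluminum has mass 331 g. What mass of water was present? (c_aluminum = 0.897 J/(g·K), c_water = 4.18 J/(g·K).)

Energy conservation, ΣQ = 0:
331×0.897×(50.8 − 262) + m×4.18×(50.8 − 18.8) = 0
133.76 m = 62707
m = 62707/133.76 ≈ 468.8 g

m ≈ 469 g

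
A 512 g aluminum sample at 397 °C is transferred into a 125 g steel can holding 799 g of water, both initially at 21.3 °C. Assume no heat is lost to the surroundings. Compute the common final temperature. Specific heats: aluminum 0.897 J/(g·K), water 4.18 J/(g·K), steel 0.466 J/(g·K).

T_f ≈ 66.0 °C

Net heat exchanged in the isolated system is zero:
512*0.897*(T − 397) + 799*4.18*(T − 21.3) + 125*0.466*(T − 21.3) = 0
459.26(T − 397) + 3339.8(T − 21.3) + 58.25(T − 21.3) = 0
3857.3 T = 254707
T = 254707/3857.3 ≈ 66.03 °C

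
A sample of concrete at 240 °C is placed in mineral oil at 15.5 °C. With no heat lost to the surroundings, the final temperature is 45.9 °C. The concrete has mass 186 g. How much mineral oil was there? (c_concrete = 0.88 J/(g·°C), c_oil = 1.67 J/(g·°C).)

Heat lost by the concrete = heat gained by the oil:
186×0.88×(240 − 45.9) = m×1.67×(45.9 − 15.5)
50.77 m = 31770  ⇒  m ≈ 625.8 g

m ≈ 626 g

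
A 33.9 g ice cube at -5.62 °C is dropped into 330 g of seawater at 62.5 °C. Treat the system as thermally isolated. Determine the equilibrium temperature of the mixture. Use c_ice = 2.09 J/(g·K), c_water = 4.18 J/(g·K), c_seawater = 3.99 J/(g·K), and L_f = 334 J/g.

T_f ≈ 48.4 °C

Sum of m c ΔT and latent-heat terms is zero:
warm ice to 0 °C: 33.9×2.09×(0 − (-5.62)) = 398.18; latent heat to melt: 33.9×334 = 11323; meltwater 0→T: 33.9×4.18×T = 141.7 T; seawater: 1316.7(T − 62.5)
1458.4 T = 82294 − 11721 = 70573
T ≈ 48.39 °C — above 0 °C, consistent with complete melting.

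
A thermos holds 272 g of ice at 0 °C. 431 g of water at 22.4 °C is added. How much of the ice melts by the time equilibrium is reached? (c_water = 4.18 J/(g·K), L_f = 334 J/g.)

m_melted ≈ 121 g

Cooling the water to 0 °C releases 431×4.18×22.4 = 40355 J.
Fully melting the ice requires m_ice L_f = 272×334 = 90848 J.
Since 40355 < 90848 J, not all the ice melts; equilibrium is at 0 °C.
m_melt = 40355 / L_f = 120.8 g.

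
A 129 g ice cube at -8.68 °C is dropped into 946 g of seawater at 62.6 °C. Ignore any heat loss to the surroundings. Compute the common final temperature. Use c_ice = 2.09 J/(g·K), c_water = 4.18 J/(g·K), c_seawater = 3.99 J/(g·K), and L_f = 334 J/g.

Conservation of energy gives ΣQ = 0:
ice -8.68→0 °C: 129×2.09×8.68 = 2340.2
  fusion: m_ice L_f = 129×334 = 43086
  warm the meltwater: 539.22 T
  seawater: 3774.5(T − 62.6)
4313.8 T = 236286 − 45426 = 190860
T ≈ 44.24 °C — above 0 °C, consistent with complete melting.

T_f ≈ 44.2 °C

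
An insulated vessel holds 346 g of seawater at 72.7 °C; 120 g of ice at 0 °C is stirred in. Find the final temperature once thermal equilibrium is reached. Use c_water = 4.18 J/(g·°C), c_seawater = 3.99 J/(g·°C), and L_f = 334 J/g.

T_f ≈ 32.0 °C

Heat gained plus heat lost sum to zero:
latent heat to melt: 120·334 = 40080; warm the meltwater: 501.6 T; seawater cools: 346·3.99·(T − 72.7) = 1380.5(T − 72.7)
1882.1 T = 100365 − 40080 = 60285
T ≈ 32.03 °C (positive, so assuming full melt was valid).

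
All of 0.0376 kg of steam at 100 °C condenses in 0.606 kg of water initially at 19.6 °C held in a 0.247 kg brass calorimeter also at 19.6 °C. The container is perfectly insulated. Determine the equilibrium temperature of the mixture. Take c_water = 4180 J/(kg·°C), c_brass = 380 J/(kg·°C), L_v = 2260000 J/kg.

Let T be the final temperature. ΣQ_i = 0:
steam→water at 100 °C releases m L_v = 0.0376·2260000 = 84976; condensed water 100 °C→T: 157.17(T − 100); original water: 2533.1(T − 19.6); cup: 93.86(T − 19.6)
2784.1 T = 84976 + 15717 + 51488 = 152181
T ≈ 54.66 °C, under the boiling point, so the assumption holds.

T_f ≈ 54.7 °C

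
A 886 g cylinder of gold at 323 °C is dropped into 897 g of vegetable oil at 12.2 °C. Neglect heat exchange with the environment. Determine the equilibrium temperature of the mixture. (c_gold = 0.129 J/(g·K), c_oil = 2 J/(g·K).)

Conservation of energy gives ΣQ = 0:
886·0.129·(T − 323) + 897·2·(T − 12.2) = 0
114.29(T − 323) + 1794(T − 12.2) = 0
(114.29 + 1794) T = 114.29·323 + 1794·12.2
T = 58804 / 1908.3 = 30.8 °C

T_f ≈ 30.8 °C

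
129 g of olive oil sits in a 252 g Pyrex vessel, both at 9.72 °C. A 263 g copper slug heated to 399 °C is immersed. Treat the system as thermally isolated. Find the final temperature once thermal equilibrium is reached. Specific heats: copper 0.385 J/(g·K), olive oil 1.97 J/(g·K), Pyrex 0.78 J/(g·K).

Setting the total heat transfer to zero:
263·0.385·(T − 399) + 129·1.97·(T − 9.72) + 252·0.78·(T − 9.72) = 0
101.25(T − 399) + 254.13(T − 9.72) + 196.56(T − 9.72) = 0
(101.25 + 254.13 + 196.56) T = 101.25·399 + 254.13·9.72 + 196.56·9.72
T = 44781 / 551.94 = 81.1 °C

T_f ≈ 81.1 °C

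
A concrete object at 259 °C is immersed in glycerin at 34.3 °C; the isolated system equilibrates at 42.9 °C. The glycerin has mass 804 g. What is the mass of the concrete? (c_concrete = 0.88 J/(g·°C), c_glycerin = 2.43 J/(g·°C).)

m ≈ 88.4 g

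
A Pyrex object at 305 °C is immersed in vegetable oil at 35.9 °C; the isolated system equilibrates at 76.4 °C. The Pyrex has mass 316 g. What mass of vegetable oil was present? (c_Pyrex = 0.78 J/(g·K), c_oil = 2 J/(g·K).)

m ≈ 696 g

Setting the total heat transfer to zero:
316·0.78·(76.4 − 305) + m·2·(76.4 − 35.9) = 0
81 m = 56345
m = 56345/81 ≈ 695.6 g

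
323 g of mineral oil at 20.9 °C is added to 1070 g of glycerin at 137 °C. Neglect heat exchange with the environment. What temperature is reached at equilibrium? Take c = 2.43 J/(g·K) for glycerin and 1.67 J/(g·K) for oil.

T_f ≈ 117.1 °C

|Q_glycerin| = |Q_oil|:
1070×2.43×(137 − T) = 323×1.67×(T − 20.9)
2600.1(137 − T) = 539.41(T − 20.9)
3139.5 T = 367487  ⇒  T ≈ 117.05 °C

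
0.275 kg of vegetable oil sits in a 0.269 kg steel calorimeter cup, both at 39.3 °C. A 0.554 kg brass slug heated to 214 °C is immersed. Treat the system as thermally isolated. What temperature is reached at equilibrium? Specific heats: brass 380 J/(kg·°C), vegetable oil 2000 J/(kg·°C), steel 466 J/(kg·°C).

T_f ≈ 80.8 °C

Conservation of energy gives ΣQ = 0:
0.554×380×(T − 214) + 0.275×2000×(T − 39.3) + 0.269×466×(T − 39.3) = 0
(210.52 + 550 + 125.35) T = 210.52×214 + 550×39.3 + 125.35×39.3
T ≈ 80.82 °C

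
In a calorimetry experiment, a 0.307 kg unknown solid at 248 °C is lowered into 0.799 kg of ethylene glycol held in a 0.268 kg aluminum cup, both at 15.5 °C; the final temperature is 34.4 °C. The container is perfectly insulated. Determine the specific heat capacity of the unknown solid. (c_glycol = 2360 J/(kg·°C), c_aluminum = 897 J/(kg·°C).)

c ≈ 613 J/(kg·°C)

Heat gained plus heat lost sum to zero:
0.307·c·(34.4 − 248) + 0.799·2360·(34.4 − 15.5) + 0.268·897·(34.4 − 15.5) = 0
-65.58 c = -40182
c = -40182/-65.58 ≈ 612.8 J/(kg·°C)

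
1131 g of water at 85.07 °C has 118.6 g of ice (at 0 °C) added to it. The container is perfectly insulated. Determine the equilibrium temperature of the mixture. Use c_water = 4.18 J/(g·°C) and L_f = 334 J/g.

T_f ≈ 69.4 °C

Setting the total heat transfer to zero:
latent heat to melt: 118.6·334 = 39612; warm the meltwater: 495.75 T; water: 4727.6(T − 85.07)
5223.3 T = 402175 − 39612 = 362563
T ≈ 69.41 °C — above 0 °C, consistent with complete melting.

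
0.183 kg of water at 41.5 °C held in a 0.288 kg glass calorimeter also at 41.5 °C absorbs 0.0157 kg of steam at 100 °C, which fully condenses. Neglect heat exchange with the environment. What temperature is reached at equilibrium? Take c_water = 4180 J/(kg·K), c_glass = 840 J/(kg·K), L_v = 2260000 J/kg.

T_f ≈ 78.2 °C

Net heat exchanged in the isolated system is zero:
latent heat released on condensation: 0.0157×2260000 = 35482; condensate cools 100→T: 0.0157×4180×(T − 100) = 65.63(T − 100); water warms: 0.183×4180×(T − 41.5) = 764.94(T − 41.5); cup: 241.92(T − 41.5)
1072.5 T = 35482 + 6562.6 + 41785 = 83829
T ≈ 78.16 °C (< 100 °C, so full condensation is consistent).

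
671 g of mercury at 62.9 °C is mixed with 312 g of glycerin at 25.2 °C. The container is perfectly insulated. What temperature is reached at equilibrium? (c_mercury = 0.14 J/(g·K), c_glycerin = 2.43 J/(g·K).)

Heat lost by the mercury equals heat gained by the glycerin:
671×0.14×(62.9 − T) = 312×2.43×(T − 25.2)
93.94(62.9 − T) = 758.16(T − 25.2)
852.1 T = 25014  ⇒  T ≈ 29.36 °C

T_f ≈ 29.4 °C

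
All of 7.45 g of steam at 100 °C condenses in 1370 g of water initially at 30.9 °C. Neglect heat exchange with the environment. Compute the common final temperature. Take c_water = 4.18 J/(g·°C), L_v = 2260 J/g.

T_f ≈ 34.2 °C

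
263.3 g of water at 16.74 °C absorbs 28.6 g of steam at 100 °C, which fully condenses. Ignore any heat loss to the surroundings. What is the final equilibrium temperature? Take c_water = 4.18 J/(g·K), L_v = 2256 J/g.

Energy balance with sensible and latent terms:
condense steam: −28.6·2256 = −64522; condensate cools 100→T: 28.6·4.18·(T − 100) = 119.55(T − 100); water warms: 263.3·4.18·(T − 16.74) = 1100.6(T − 16.74)
1220.1 T = 64522 + 11955 + 18424 = 94900
T ≈ 77.78 °C, under the boiling point, so the assumption holds.

T_f ≈ 77.8 °C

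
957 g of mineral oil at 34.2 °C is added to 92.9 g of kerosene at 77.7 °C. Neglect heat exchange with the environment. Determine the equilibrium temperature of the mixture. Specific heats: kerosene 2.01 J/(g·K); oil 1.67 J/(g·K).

Let T be the final temperature. ΣQ_i = 0:
92.9·2.01·(T − 77.7) + 957·1.67·(T − 34.2) = 0
186.73(T − 77.7) + 1598.2(T − 34.2) = 0
(186.73 + 1598.2) T = 186.73·77.7 + 1598.2·34.2
T = 69167/1784.9 ≈ 38.75 °C

T_f ≈ 38.8 °C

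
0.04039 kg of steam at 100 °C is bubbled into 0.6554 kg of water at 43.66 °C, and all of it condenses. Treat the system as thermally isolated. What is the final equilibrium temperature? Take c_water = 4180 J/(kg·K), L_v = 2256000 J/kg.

T_f ≈ 78.3 °C

Conservation of energy gives ΣQ = 0:
steam→water at 100 °C releases m L_v = 0.04039·2256000 = 91120; condensate cools 100→T: 0.04039·4180·(T − 100) = 168.83(T − 100); water warms: 0.6554·4180·(T − 43.66) = 2739.6(T − 43.66)
2908.4 T = 91120 + 16883 + 119610 = 227613
T ≈ 78.26 °C, under the boiling point, so the assumption holds.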